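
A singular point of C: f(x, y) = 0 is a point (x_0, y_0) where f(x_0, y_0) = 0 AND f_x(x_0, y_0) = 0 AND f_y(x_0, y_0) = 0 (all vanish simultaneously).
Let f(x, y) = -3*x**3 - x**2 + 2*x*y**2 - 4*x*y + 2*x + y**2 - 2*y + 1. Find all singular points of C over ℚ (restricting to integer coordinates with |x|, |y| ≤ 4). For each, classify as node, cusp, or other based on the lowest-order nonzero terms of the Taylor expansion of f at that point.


Singular points: {(0, 1)}; classification: node.

Compute partial derivatives:
  f_x = -9*x**2 - 2*x + 2*y**2 - 4*y + 2.
  f_y = 4*x*y - 4*x + 2*y - 2.
Scan x_0 ∈ {−4, ..., 4}. For each x_0, f_y(x_0, y) is a polynomial in y; find its integer roots y ∈ {−4, ..., 4}, then test f_x and f at those candidates.
  x = -4: f_y(-4, y) = 14 - 14*y; vanishes at y ∈ {1}. (-4, 1): f_x = -136 ≠ 0.
  x = -3: f_y(-3, y) = 10 - 10*y; vanishes at y ∈ {1}. (-3, 1): f_x = -75 ≠ 0.
  x = -2: f_y(-2, y) = 6 - 6*y; vanishes at y ∈ {1}. (-2, 1): f_x = -32 ≠ 0.
  x = -1: f_y(-1, y) = 2 - 2*y; vanishes at y ∈ {1}. (-1, 1): f_x = -7 ≠ 0.
  x = 0: f_y(0, y) = 2*y - 2; vanishes at y ∈ {1}. (0, 1): f_x = 0, f = 0 — SINGULAR.
  x = 1: f_y(1, y) = 6*y - 6; vanishes at y ∈ {1}. (1, 1): f_x = -11 ≠ 0.
  x = 2: f_y(2, y) = 10*y - 10; vanishes at y ∈ {1}. (2, 1): f_x = -40 ≠ 0.
  x = 3: f_y(3, y) = 14*y - 14; vanishes at y ∈ {1}. (3, 1): f_x = -87 ≠ 0.
  x = 4: f_y(4, y) = 18*y - 18; vanishes at y ∈ {1}. (4, 1): f_x = -152 ≠ 0.
Only singular point on the grid: (0, 1).
Classify: substitute x = 0 + u, y = 1 + v and expand: f = -3*u**3 - u**2 + 2*u*v**2 + v**2.
No constant or linear terms (consistent with a singular point). Quadratic part: -u**2 + v**2. Cubic part: -3*u**3 + 2*u*v**2.
The quadratic part v**2 - u**2 = (v − u)(v + u) splits into two distinct linear factors, so there are two distinct tangent lines y − 1 = ±(x − 0) — this is a node (ordinary double point).
Classification: node.


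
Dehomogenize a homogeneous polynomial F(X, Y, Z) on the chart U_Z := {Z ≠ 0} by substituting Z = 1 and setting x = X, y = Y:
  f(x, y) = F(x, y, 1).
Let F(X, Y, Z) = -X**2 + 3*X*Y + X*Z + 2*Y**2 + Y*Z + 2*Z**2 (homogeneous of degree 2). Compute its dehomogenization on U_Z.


f(x, y) = -x**2 + 3*x*y + x + 2*y**2 + y + 2

On U_Z we set Z = 1. Each monomial c·X^i·Y^j·Z^k in F becomes c·x^i·y^j·1^k = c·x^i·y^j.
Substituting Z = 1: F(X, Y, 1) = -x**2 + 3*x*y + x + 2*y**2 + y + 2.
Note: deg(f) ≤ deg(F) = 2; strict inequality happens when F is divisible by Z (lost terms).


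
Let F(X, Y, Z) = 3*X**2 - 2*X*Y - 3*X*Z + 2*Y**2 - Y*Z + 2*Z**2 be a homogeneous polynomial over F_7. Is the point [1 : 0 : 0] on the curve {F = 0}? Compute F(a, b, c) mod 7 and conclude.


F(1,0,0) ≡ 3 (mod 7); P is NOT on the curve.

Evaluate F(1, 0, 0) term-by-term (mod 7).
  3*X**2 ↦ 3·1·1·1 = 3
  -2*X*Y ↦ -2·1·0·1 = 0
  -3*X*Z ↦ -3·1·1·0 = 0
  2*Y**2 ↦ 2·1·0·1 = 0
  -Y*Z ↦ -1·1·0·0 = 0
  2*Z**2 ↦ 2·1·1·0 = 0
Sum: F(1, 0, 0) = (3) + (0) + (0) + (0) + (0) + (0) = 3.
Reducing mod 7: 3 ≡ 3 (mod 7).
Since F(a, b, c) ≡ 3 ≠ 0 (mod 7), P does NOT lie on the curve.


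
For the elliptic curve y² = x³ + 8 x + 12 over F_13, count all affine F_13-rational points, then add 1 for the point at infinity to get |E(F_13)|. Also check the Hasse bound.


Affine points = {(0, 5), (0, 8), (2, 6), (2, 7), (4, 2), (4, 11), (6, 4), (6, 9), (8, 4), (8, 9), (10, 0), (11, 1), (11, 12), (12, 4), (12, 9)}; affine count = 15; |E(F_13)| = 16.

Discriminant check: Δ ∝ 4a³ + 27b² = 4·8³ + 27·12² = 4·512 + 27·144 ≡ 8 (mod 13). Nonzero ⇒ E is nonsingular.
For each x ∈ F_13, compute rhs = x³ + 8·x + 12 mod 13, then count y ∈ F_13 with y² ≡ rhs.
  x = 0: rhs = 12, matching y values: 5, 8 (2 points).
  x = 1: rhs = 8, matching y values: none (0 points).
  x = 2: rhs = 10, matching y values: 6, 7 (2 points).
  x = 3: rhs = 11, matching y values: none (0 points).
  x = 4: rhs = 4, matching y values: 2, 11 (2 points).
  x = 5: rhs = 8, matching y values: none (0 points).
  x = 6: rhs = 3, matching y values: 4, 9 (2 points).
  x = 7: rhs = 8, matching y values: none (0 points).
  x = 8: rhs = 3, matching y values: 4, 9 (2 points).
  x = 9: rhs = 7, matching y values: none (0 points).
  x = 10: rhs = 0, matching y values: 0 (1 points).
  x = 11: rhs = 1, matching y values: 1, 12 (2 points).
  x = 12: rhs = 3, matching y values: 4, 9 (2 points).
Total affine count: 15.
Full point count |E(F_13)| = 15 + 1 = 16.
Hasse bound: |16 − (13+1)| = |2| = 2 ≤ 2√13 ≈ 7.2111 ✓.


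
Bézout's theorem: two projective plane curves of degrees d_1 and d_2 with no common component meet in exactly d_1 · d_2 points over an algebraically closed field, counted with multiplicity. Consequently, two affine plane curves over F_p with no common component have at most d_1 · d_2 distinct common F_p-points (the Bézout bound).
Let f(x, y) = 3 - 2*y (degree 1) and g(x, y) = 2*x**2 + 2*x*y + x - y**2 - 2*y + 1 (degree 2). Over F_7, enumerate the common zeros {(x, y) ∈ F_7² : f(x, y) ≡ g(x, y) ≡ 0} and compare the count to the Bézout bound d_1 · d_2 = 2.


Common zeros: {(1, 5), (4, 5)}; count = 2; Bézout bound = 2.

deg(f) = 1, deg(g) = 2, so Bézout bound = 2.
Scan x ∈ F_7. For each x, list the y ∈ F_7 with f(x, y) ≡ 0 and those with g(x, y) ≡ 0 (mod 7); the common zeros in that column are the intersection.
  x = 0: f ≡ 0 at y ∈ {5}; g ≡ 0 at y ∈ {2, 3}; common: ∅.
  x = 1: f ≡ 0 at y ∈ {5}; g ≡ 0 at y ∈ {2, 5}; common: {5}.
  x = 2: f ≡ 0 at y ∈ {5}; g ≡ 0 at y ∈ ∅; common: ∅.
  x = 3: f ≡ 0 at y ∈ {5}; g ≡ 0 at y ∈ ∅; common: ∅.
  x = 4: f ≡ 0 at y ∈ {5}; g ≡ 0 at y ∈ {1, 5}; common: {5}.
  x = 5: f ≡ 0 at y ∈ {5}; g ≡ 0 at y ∈ {0, 1}; common: ∅.
  x = 6: f ≡ 0 at y ∈ {5}; g ≡ 0 at y ∈ ∅; common: ∅.
Collecting: common zeros = {(1, 5), (4, 5)}, so the count is 2.
Comparison with the Bézout bound: 2 ≤ 2 = deg(f)·deg(g), as expected for curves with no common component (the bound is attained).


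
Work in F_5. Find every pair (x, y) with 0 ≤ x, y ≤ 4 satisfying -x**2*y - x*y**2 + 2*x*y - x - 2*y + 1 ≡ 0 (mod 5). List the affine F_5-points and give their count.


Affine F_5-points: {(0, 3), (1, 0), (1, 4), (2, 1), (2, 3), (3, 1), (3, 4)}; count = 7.

For each of the 25 pairs (x, y) ∈ F_5², evaluate f(x, y) mod 5. Record the zeros.
  x = 0: [0↦1, 1↦4, 2↦2, 3↦0, 4↦3]  zeros at y ∈ {3}
  x = 1: [0↦0, 1↦3, 2↦4, 3↦3, 4↦0]  zeros at y ∈ {0, 4}
  x = 2: [0↦4, 1↦0, 2↦2, 3↦0, 4↦4]  zeros at y ∈ {1, 3}
  x = 3: [0↦3, 1↦0, 2↦1, 3↦1, 4↦0]  zeros at y ∈ {1, 4}
  x = 4: [0↦2, 1↦3, 2↦1, 3↦1, 4↦3]  zeros at y ∈ ∅
Collecting zeros: affine points = {(0, 3), (1, 0), (1, 4), (2, 1), (2, 3), (3, 1), (3, 4)}.
Total count |C(F_5)_aff| = 7.


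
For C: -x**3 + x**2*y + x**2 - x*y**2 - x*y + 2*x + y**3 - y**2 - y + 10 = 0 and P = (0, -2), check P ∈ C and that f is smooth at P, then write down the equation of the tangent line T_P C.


Tangent line at P: 15*y + 30 = 0.

Step 1: f(0, -2) = 0, so P lies on C.
Step 2: partial derivatives
  f_x(x, y) = -3*x**2 + 2*x*y + 2*x - y**2 - y + 2, f_y(x, y) = x**2 - 2*x*y - x + 3*y**2 - 2*y - 1.
  f_x(P) = 0, f_y(P) = 15 (gradient nonzero, so P is smooth).
Step 3: tangent line at P: 0·(x − 0) + 15·(y − -2) = 0.
Expanding: 15*y + 30 = 0.


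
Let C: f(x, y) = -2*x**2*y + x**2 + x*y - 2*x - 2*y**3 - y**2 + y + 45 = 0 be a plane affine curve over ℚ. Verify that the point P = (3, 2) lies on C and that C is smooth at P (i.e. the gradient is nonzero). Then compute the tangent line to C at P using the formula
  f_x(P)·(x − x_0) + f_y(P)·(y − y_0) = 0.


Tangent line at P: -18*x - 42*y + 138 = 0.

Step 1: f(3, 2) = 0, so P lies on C.
Step 2: partial derivatives
  f_x(x, y) = -4*x*y + 2*x + y - 2, f_y(x, y) = -2*x**2 + x - 6*y**2 - 2*y + 1.
  f_x(P) = -18, f_y(P) = -42 (gradient nonzero, so P is smooth).
Step 3: tangent line at P: -18·(x − 3) + -42·(y − 2) = 0.
Expanding: -18*x - 42*y + 138 = 0.


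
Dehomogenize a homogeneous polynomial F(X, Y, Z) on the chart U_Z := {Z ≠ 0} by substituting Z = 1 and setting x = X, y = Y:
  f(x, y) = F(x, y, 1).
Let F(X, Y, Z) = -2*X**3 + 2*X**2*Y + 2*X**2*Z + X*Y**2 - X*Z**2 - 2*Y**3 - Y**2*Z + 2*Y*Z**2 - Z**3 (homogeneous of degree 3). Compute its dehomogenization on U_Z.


f(x, y) = -2*x**3 + 2*x**2*y + 2*x**2 + x*y**2 - x - 2*y**3 - y**2 + 2*y - 1

On U_Z we set Z = 1. Each monomial c·X^i·Y^j·Z^k in F becomes c·x^i·y^j·1^k = c·x^i·y^j.
Substituting Z = 1: F(X, Y, 1) = -2*x**3 + 2*x**2*y + 2*x**2 + x*y**2 - x - 2*y**3 - y**2 + 2*y - 1.
Note: deg(f) ≤ deg(F) = 3; strict inequality happens when F is divisible by Z (lost terms).


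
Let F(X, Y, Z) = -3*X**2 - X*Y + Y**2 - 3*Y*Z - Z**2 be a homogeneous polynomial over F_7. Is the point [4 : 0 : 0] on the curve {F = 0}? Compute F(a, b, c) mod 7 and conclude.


F(4,0,0) ≡ 1 (mod 7); P is NOT on the curve.

Evaluate F(4, 0, 0) term-by-term (mod 7).
  -3*X**2 ↦ -3·16·1·1 = -48
  -X*Y ↦ -1·4·0·1 = 0
  Y**2 ↦ 1·1·0·1 = 0
  -3*Y*Z ↦ -3·1·0·0 = 0
  -Z**2 ↦ -1·1·1·0 = 0
Sum: F(4, 0, 0) = (-48) + (0) + (0) + (0) + (0) = -48.
Reducing mod 7: -48 ≡ 1 (mod 7).
Since F(a, b, c) ≡ 1 ≠ 0 (mod 7), P does NOT lie on the curve.


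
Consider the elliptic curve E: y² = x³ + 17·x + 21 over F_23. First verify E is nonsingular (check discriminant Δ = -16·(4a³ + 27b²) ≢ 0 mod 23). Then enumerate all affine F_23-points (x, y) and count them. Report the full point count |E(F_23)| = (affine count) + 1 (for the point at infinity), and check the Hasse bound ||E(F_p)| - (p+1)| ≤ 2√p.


Affine points = {(1, 4), (1, 19), (5, 1), (5, 22), (7, 0), (8, 5), (8, 18), (9, 11), (9, 12), (10, 8), (10, 15), (13, 1), (13, 22), (14, 6), (14, 17), (17, 5), (17, 18), (18, 8), (18, 15), (19, 2), (19, 21), (20, 9), (20, 14), (21, 5), (21, 18), (22, 7), (22, 16)}; affine count = 27; |E(F_23)| = 28.

Discriminant check: Δ ∝ 4a³ + 27b² = 4·17³ + 27·21² = 4·4913 + 27·441 ≡ 3 (mod 23). Nonzero ⇒ E is nonsingular.
For each x ∈ F_23, compute rhs = x³ + 17·x + 21 mod 23, then count y ∈ F_23 with y² ≡ rhs.
  x = 0: rhs = 21, matching y values: none (0 points).
  x = 1: rhs = 16, matching y values: 4, 19 (2 points).
  x = 2: rhs = 17, matching y values: none (0 points).
  x = 3: rhs = 7, matching y values: none (0 points).
  x = 4: rhs = 15, matching y values: none (0 points).
  x = 5: rhs = 1, matching y values: 1, 22 (2 points).
  x = 6: rhs = 17, matching y values: none (0 points).
  x = 7: rhs = 0, matching y values: 0 (1 points).
  x = 8: rhs = 2, matching y values: 5, 18 (2 points).
  x = 9: rhs = 6, matching y values: 11, 12 (2 points).
  x = 10: rhs = 18, matching y values: 8, 15 (2 points).
  x = 11: rhs = 21, matching y values: none (0 points).
  x = 12: rhs = 21, matching y values: none (0 points).
  x = 13: rhs = 1, matching y values: 1, 22 (2 points).
  x = 14: rhs = 13, matching y values: 6, 17 (2 points).
  x = 15: rhs = 17, matching y values: none (0 points).
  x = 16: rhs = 19, matching y values: none (0 points).
  x = 17: rhs = 2, matching y values: 5, 18 (2 points).
  x = 18: rhs = 18, matching y values: 8, 15 (2 points).
  x = 19: rhs = 4, matching y values: 2, 21 (2 points).
  x = 20: rhs = 12, matching y values: 9, 14 (2 points).
  x = 21: rhs = 2, matching y values: 5, 18 (2 points).
  x = 22: rhs = 3, matching y values: 7, 16 (2 points).
Total affine count: 27.
Full point count |E(F_23)| = 27 + 1 = 28.
Hasse bound: |28 − (23+1)| = |4| = 4 ≤ 2√23 ≈ 9.5917 ✓.


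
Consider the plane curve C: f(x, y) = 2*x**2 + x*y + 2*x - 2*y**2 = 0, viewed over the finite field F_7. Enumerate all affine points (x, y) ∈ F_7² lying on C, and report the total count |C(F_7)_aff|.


Affine F_7-points: {(0, 0), (2, 3), (2, 5), (4, 1), (5, 1), (5, 5), (6, 0), (6, 3)}; count = 8.

For each of the 49 pairs (x, y) ∈ F_7², evaluate f(x, y) mod 7. Record the zeros.
  x = 0: [0↦0, 1↦5, 2↦6, 3↦3, 4↦3, 5↦6, 6↦5]  zeros at y ∈ {0}
  x = 1: [0↦4, 1↦3, 2↦5, 3↦3, 4↦4, 5↦1, 6↦1]  zeros at y ∈ ∅
  x = 2: [0↦5, 1↦5, 2↦1, 3↦0, 4↦2, 5↦0, 6↦1]  zeros at y ∈ {3, 5}
  x = 3: [0↦3, 1↦4, 2↦1, 3↦1, 4↦4, 5↦3, 6↦5]  zeros at y ∈ ∅
  x = 4: [0↦5, 1↦0, 2↦5, 3↦6, 4↦3, 5↦3, 6↦6]  zeros at y ∈ {1}
  x = 5: [0↦4, 1↦0, 2↦6, 3↦1, 4↦6, 5↦0, 6↦4]  zeros at y ∈ {1, 5}
  x = 6: [0↦0, 1↦4, 2↦4, 3↦0, 4↦6, 5↦1, 6↦6]  zeros at y ∈ {0, 3}
Collecting zeros: affine points = {(0, 0), (2, 3), (2, 5), (4, 1), (5, 1), (5, 5), (6, 0), (6, 3)}.
Total count |C(F_7)_aff| = 8.


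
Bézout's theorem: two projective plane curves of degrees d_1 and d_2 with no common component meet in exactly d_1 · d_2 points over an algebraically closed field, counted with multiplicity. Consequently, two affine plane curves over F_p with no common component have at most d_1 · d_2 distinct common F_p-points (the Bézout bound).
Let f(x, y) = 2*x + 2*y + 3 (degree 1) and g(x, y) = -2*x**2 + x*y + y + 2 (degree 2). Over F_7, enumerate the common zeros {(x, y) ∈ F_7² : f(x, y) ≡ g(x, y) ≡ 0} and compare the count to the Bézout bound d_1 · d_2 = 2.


Common zeros: {(6, 3)}; count = 1; Bézout bound = 2.

deg(f) = 1, deg(g) = 2, so Bézout bound = 2.
Scan x ∈ F_7. For each x, list the y ∈ F_7 with f(x, y) ≡ 0 and those with g(x, y) ≡ 0 (mod 7); the common zeros in that column are the intersection.
  x = 0: f ≡ 0 at y ∈ {2}; g ≡ 0 at y ∈ {5}; common: ∅.
  x = 1: f ≡ 0 at y ∈ {1}; g ≡ 0 at y ∈ {0}; common: ∅.
  x = 2: f ≡ 0 at y ∈ {0}; g ≡ 0 at y ∈ {2}; common: ∅.
  x = 3: f ≡ 0 at y ∈ {6}; g ≡ 0 at y ∈ {4}; common: ∅.
  x = 4: f ≡ 0 at y ∈ {5}; g ≡ 0 at y ∈ {6}; common: ∅.
  x = 5: f ≡ 0 at y ∈ {4}; g ≡ 0 at y ∈ {1}; common: ∅.
  x = 6: f ≡ 0 at y ∈ {3}; g ≡ 0 at y ∈ {0, 1, 2, 3, 4, 5, 6}; common: {3}.
Collecting: common zeros = {(6, 3)}, so the count is 1.
Comparison with the Bézout bound: 1 ≤ 2 = deg(f)·deg(g), as expected for curves with no common component (the affine F_7-count falls short of the bound because intersections may lie at infinity, over extension fields, or carry multiplicity).


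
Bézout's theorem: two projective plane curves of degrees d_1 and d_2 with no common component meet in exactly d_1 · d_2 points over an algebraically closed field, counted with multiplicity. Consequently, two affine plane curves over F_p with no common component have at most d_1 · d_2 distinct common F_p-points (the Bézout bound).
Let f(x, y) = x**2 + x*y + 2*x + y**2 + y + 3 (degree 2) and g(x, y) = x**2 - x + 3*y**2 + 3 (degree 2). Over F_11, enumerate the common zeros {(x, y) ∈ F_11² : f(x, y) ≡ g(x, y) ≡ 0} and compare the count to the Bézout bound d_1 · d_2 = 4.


Common zeros: ∅; count = 0; Bézout bound = 4.

deg(f) = 2, deg(g) = 2, so Bézout bound = 4.
Scan x ∈ F_11. For each x, list the y ∈ F_11 with f(x, y) ≡ 0 and those with g(x, y) ≡ 0 (mod 11); the common zeros in that column are the intersection.
  x = 0: f ≡ 0 at y ∈ {5}; g ≡ 0 at y ∈ ∅; common: ∅.
  x = 1: f ≡ 0 at y ∈ ∅; g ≡ 0 at y ∈ ∅; common: ∅.
  x = 2: f ≡ 0 at y ∈ {0, 8}; g ≡ 0 at y ∈ ∅; common: ∅.
  x = 3: f ≡ 0 at y ∈ ∅; g ≡ 0 at y ∈ ∅; common: ∅.
  x = 4: f ≡ 0 at y ∈ {1, 5}; g ≡ 0 at y ∈ ∅; common: ∅.
  x = 5: f ≡ 0 at y ∈ {6, 10}; g ≡ 0 at y ∈ ∅; common: ∅.
  x = 6: f ≡ 0 at y ∈ ∅; g ≡ 0 at y ∈ {0}; common: ∅.
  x = 7: f ≡ 0 at y ∈ {0, 3}; g ≡ 0 at y ∈ ∅; common: ∅.
  x = 8: f ≡ 0 at y ∈ ∅; g ≡ 0 at y ∈ ∅; common: ∅.
  x = 9: f ≡ 0 at y ∈ {6}; g ≡ 0 at y ∈ ∅; common: ∅.
  x = 10: f ≡ 0 at y ∈ {3, 8}; g ≡ 0 at y ∈ ∅; common: ∅.
Collecting: common zeros = ∅, so the count is 0.
Comparison with the Bézout bound: 0 ≤ 4 = deg(f)·deg(g), as expected for curves with no common component (the affine F_11-count falls short of the bound because intersections may lie at infinity, over extension fields, or carry multiplicity).


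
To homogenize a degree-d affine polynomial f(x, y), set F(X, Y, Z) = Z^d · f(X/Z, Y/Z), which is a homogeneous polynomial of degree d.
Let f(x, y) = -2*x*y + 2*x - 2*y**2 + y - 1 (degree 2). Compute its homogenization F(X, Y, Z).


F(X, Y, Z) = -2*X*Y + 2*X*Z - 2*Y**2 + Y*Z - Z**2

deg(f) = 2.
Substitute x = X/Z, y = Y/Z into f, then multiply by Z^2.
  monomial -2·x^1·y^1 ↦ -2·X^1·Y^1·Z^0.
  monomial 2·x^1·y^0 ↦ 2·X^1·Y^0·Z^1.
  monomial -2·x^0·y^2 ↦ -2·X^0·Y^2·Z^0.
  monomial 1·x^0·y^1 ↦ 1·X^0·Y^1·Z^1.
  monomial -1·x^0·y^0 ↦ -1·X^0·Y^0·Z^2.
Collecting: F(X, Y, Z) = -2*X*Y + 2*X*Z - 2*Y**2 + Y*Z - Z**2.


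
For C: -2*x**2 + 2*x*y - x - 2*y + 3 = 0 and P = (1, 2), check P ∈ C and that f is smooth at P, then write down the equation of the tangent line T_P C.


Tangent line at P: 1 - x = 0.

Step 1: f(1, 2) = 0, so P lies on C.
Step 2: partial derivatives
  f_x(x, y) = -4*x + 2*y - 1, f_y(x, y) = 2*x - 2.
  f_x(P) = -1, f_y(P) = 0 (gradient nonzero, so P is smooth).
Step 3: tangent line at P: -1·(x − 1) + 0·(y − 2) = 0.
Expanding: 1 - x = 0.


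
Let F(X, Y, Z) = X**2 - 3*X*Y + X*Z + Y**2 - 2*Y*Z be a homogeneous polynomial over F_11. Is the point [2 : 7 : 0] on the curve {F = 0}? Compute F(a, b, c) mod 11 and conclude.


F(2,7,0) ≡ 0 (mod 11); P is on the curve.

Evaluate F(2, 7, 0) term-by-term (mod 11).
  X**2 ↦ 1·4·1·1 = 4
  -3*X*Y ↦ -3·2·7·1 = -42
  X*Z ↦ 1·2·1·0 = 0
  Y**2 ↦ 1·1·49·1 = 49
  -2*Y*Z ↦ -2·1·7·0 = 0
Sum: F(2, 7, 0) = (4) + (-42) + (0) + (49) + (0) = 11.
Reducing mod 11: 11 ≡ 0 (mod 11).
Since F(a, b, c) ≡ 0 (mod 11), P lies on the curve.


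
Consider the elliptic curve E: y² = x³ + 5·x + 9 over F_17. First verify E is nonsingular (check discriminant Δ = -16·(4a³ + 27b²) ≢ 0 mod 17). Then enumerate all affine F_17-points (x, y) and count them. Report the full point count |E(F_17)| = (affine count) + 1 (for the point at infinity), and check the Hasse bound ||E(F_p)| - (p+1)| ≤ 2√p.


Affine points = {(0, 3), (0, 14), (1, 7), (1, 10), (3, 0), (4, 5), (4, 12), (6, 0), (7, 8), (7, 9), (8, 0), (9, 1), (9, 16), (11, 1), (11, 16), (14, 1), (14, 16), (15, 5), (15, 12)}; affine count = 19; |E(F_17)| = 20.

Discriminant check: Δ ∝ 4a³ + 27b² = 4·5³ + 27·9² = 4·125 + 27·81 ≡ 1 (mod 17). Nonzero ⇒ E is nonsingular.
For each x ∈ F_17, compute rhs = x³ + 5·x + 9 mod 17, then count y ∈ F_17 with y² ≡ rhs.
  x = 0: rhs = 9, matching y values: 3, 14 (2 points).
  x = 1: rhs = 15, matching y values: 7, 10 (2 points).
  x = 2: rhs = 10, matching y values: none (0 points).
  x = 3: rhs = 0, matching y values: 0 (1 points).
  x = 4: rhs = 8, matching y values: 5, 12 (2 points).
  x = 5: rhs = 6, matching y values: none (0 points).
  x = 6: rhs = 0, matching y values: 0 (1 points).
  x = 7: rhs = 13, matching y values: 8, 9 (2 points).
  x = 8: rhs = 0, matching y values: 0 (1 points).
  x = 9: rhs = 1, matching y values: 1, 16 (2 points).
  x = 10: rhs = 5, matching y values: none (0 points).
  x = 11: rhs = 1, matching y values: 1, 16 (2 points).
  x = 12: rhs = 12, matching y values: none (0 points).
  x = 13: rhs = 10, matching y values: none (0 points).
  x = 14: rhs = 1, matching y values: 1, 16 (2 points).
  x = 15: rhs = 8, matching y values: 5, 12 (2 points).
  x = 16: rhs = 3, matching y values: none (0 points).
Total affine count: 19.
Full point count |E(F_17)| = 19 + 1 = 20.
Hasse bound: |20 − (17+1)| = |2| = 2 ≤ 2√17 ≈ 8.2462 ✓.


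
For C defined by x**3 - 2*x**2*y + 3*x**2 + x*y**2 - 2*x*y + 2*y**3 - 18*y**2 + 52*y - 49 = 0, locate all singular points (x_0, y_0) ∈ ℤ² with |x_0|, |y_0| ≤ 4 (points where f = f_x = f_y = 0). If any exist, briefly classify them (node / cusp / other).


Singular points: {(1, 3)}; classification: cusp.

Compute partial derivatives:
  f_x = 3*x**2 - 4*x*y + 6*x + y**2 - 2*y.
  f_y = -2*x**2 + 2*x*y - 2*x + 6*y**2 - 36*y + 52.
Scan x_0 ∈ {−4, ..., 4}. For each x_0, f_y(x_0, y) is a polynomial in y; find its integer roots y ∈ {−4, ..., 4}, then test f_x and f at those candidates.
  x = -4: f_y(-4, y) = 6*y**2 - 44*y + 28; no integer root y with |y| ≤ 4.
  x = -3: f_y(-3, y) = 6*y**2 - 42*y + 40; no integer root y with |y| ≤ 4.
  x = -2: f_y(-2, y) = 6*y**2 - 40*y + 48; no integer root y with |y| ≤ 4.
  x = -1: f_y(-1, y) = 6*y**2 - 38*y + 52; vanishes at y ∈ {2}. (-1, 2): f_x = 5 ≠ 0.
  x = 0: f_y(0, y) = 6*y**2 - 36*y + 52; no integer root y with |y| ≤ 4.
  x = 1: f_y(1, y) = 6*y**2 - 34*y + 48; vanishes at y ∈ {3}. (1, 3): f_x = 0, f = 0 — SINGULAR.
  x = 2: f_y(2, y) = 6*y**2 - 32*y + 40; vanishes at y ∈ {2}. (2, 2): f_x = 8 ≠ 0.
  x = 3: f_y(3, y) = 6*y**2 - 30*y + 28; no integer root y with |y| ≤ 4.
  x = 4: f_y(4, y) = 6*y**2 - 28*y + 12; no integer root y with |y| ≤ 4.
Only singular point on the grid: (1, 3).
Classify: substitute x = 1 + u, y = 3 + v and expand: f = u**3 - 2*u**2*v + u*v**2 + 2*v**3 + v**2.
No constant or linear terms (consistent with a singular point). Quadratic part: v**2. Cubic part: u**3 - 2*u**2*v + u*v**2 + 2*v**3.
The quadratic part v**2 is a perfect square, so there is a single (double) tangent line v = 0, i.e. y = 3. Restricting the cubic part to that line (v = 0) leaves u**3 ≠ 0, so f is not divisible by v and the branch is v² ≈ -u**3 to lowest order — this is a cusp.
Classification: cusp.


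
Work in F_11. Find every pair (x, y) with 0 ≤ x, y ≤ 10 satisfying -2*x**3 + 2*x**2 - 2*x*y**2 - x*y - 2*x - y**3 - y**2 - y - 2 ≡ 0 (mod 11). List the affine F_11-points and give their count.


Affine F_11-points: {(3, 0), (3, 2), (4, 1), (6, 0), (6, 3), (6, 6), (7, 5), (7, 6), (7, 7), (9, 8), (9, 9), (10, 2), (10, 4), (10, 6)}; count = 14.

For each of the 121 pairs (x, y) ∈ F_11², evaluate f(x, y) mod 11. Record the zeros.
  x = 0: [0↦9, 1↦6, 2↦6, 3↦3, 4↦2, 5↦8, 6↦4, 7↦6, 8↦8, 9↦4, 10↦10]  zeros at y ∈ ∅
  x = 1: [0↦7, 1↦1, 2↦5, 3↦2, 4↦8, 5↦6, 6↦1, 7↦9, 8↦2, 9↦7, 10↦7]  zeros at y ∈ ∅
  x = 2: [0↦8, 1↦10, 2↦7, 3↦4, 4↦6, 5↦7, 6↦1, 7↦4, 8↦10, 9↦2, 10↦7]  zeros at y ∈ ∅
  x = 3: [0↦0, 1↦10, 2↦0, 3↦8, 4↦6, 5↦10, 6↦3, 7↦1, 8↦9, 9↦10, 10↦9]  zeros at y ∈ {0, 2}
  x = 4: [0↦4, 1↦0, 2↦5, 3↦2, 4↦7, 5↦3, 6↦6, 7↦10, 8↦9, 9↦8, 10↦1]  zeros at y ∈ {1}
  x = 5: [0↦8, 1↦1, 2↦10, 3↦7, 4↦8, 5↦7, 6↦9, 7↦8, 8↦9, 9↦6, 10↦4]  zeros at y ∈ ∅
  x = 6: [0↦0, 1↦1, 2↦3, 3↦0, 4↦8, 5↦10, 6↦0, 7↦5, 8↦8, 9↦3, 10↦6]  zeros at y ∈ {0, 3, 6}
  x = 7: [0↦1, 1↦10, 2↦5, 3↦2, 4↦6, 5↦0, 6↦0, 7↦0, 8↦5, 9↦9, 10↦6]  zeros at y ∈ {5, 6, 7}
  x = 8: [0↦10, 1↦5, 2↦4, 3↦1, 4↦1, 5↦9, 6↦8, 7↦3, 8↦10, 9↦1, 10↦3]  zeros at y ∈ ∅
  x = 9: [0↦4, 1↦7, 2↦10, 3↦7, 4↦3, 5↦3, 6↦1, 7↦2, 8↦0, 9↦0, 10↦7]  zeros at y ∈ {8, 9}
  x = 10: [0↦4, 1↦4, 2↦0, 3↦8, 4↦0, 5↦3, 6↦0, 7↦7, 8↦7, 9↦5, 10↦6]  zeros at y ∈ {2, 4, 6}
Collecting zeros: affine points = {(3, 0), (3, 2), (4, 1), (6, 0), (6, 3), (6, 6), (7, 5), (7, 6), (7, 7), (9, 8), (9, 9), (10, 2), (10, 4), (10, 6)}.
Total count |C(F_11)_aff| = 14.


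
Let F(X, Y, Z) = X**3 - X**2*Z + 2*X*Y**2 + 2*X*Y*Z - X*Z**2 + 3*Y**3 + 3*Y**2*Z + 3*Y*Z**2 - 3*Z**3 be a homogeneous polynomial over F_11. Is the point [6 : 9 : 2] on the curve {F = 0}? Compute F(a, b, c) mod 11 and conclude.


F(6,9,2) ≡ 6 (mod 11); P is NOT on the curve.

Evaluate F(6, 9, 2) term-by-term (mod 11).
  X**3 ↦ 1·216·1·1 = 216
  -X**2*Z ↦ -1·36·1·2 = -72
  2*X*Y**2 ↦ 2·6·81·1 = 972
  2*X*Y*Z ↦ 2·6·9·2 = 216
  -X*Z**2 ↦ -1·6·1·4 = -24
  3*Y**3 ↦ 3·1·729·1 = 2187
  3*Y**2*Z ↦ 3·1·81·2 = 486
  3*Y*Z**2 ↦ 3·1·9·4 = 108
  -3*Z**3 ↦ -3·1·1·8 = -24
Sum: F(6, 9, 2) = (216) + (-72) + (972) + (216) + (-24) + (2187) + (486) + (108) + (-24) = 4065.
Reducing mod 11: 4065 ≡ 6 (mod 11).
Since F(a, b, c) ≡ 6 ≠ 0 (mod 11), P does NOT lie on the curve.


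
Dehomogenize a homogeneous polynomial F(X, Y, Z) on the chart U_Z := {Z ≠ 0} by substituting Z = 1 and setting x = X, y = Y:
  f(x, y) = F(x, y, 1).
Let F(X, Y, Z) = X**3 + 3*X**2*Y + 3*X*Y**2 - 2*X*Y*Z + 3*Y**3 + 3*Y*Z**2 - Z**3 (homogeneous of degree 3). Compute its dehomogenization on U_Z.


f(x, y) = x**3 + 3*x**2*y + 3*x*y**2 - 2*x*y + 3*y**3 + 3*y - 1

On U_Z we set Z = 1. Each monomial c·X^i·Y^j·Z^k in F becomes c·x^i·y^j·1^k = c·x^i·y^j.
Substituting Z = 1: F(X, Y, 1) = x**3 + 3*x**2*y + 3*x*y**2 - 2*x*y + 3*y**3 + 3*y - 1.
Note: deg(f) ≤ deg(F) = 3; strict inequality happens when F is divisible by Z (lost terms).


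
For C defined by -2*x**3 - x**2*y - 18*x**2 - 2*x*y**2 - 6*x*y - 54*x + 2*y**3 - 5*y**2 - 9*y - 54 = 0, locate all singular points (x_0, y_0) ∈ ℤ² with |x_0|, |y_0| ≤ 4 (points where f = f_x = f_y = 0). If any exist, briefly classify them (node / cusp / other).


Singular points: {(-3, 0)}; classification: cusp.

Compute partial derivatives:
  f_x = -6*x**2 - 2*x*y - 36*x - 2*y**2 - 6*y - 54.
  f_y = -x**2 - 4*x*y - 6*x + 6*y**2 - 10*y - 9.
Scan x_0 ∈ {−4, ..., 4}. For each x_0, f_y(x_0, y) is a polynomial in y; find its integer roots y ∈ {−4, ..., 4}, then test f_x and f at those candidates.
  x = -4: f_y(-4, y) = 6*y**2 + 6*y - 1; no integer root y with |y| ≤ 4.
  x = -3: f_y(-3, y) = 6*y**2 + 2*y; vanishes at y ∈ {0}. (-3, 0): f_x = 0, f = 0 — SINGULAR.
  x = -2: f_y(-2, y) = 6*y**2 - 2*y - 1; no integer root y with |y| ≤ 4.
  x = -1: f_y(-1, y) = 6*y**2 - 6*y - 4; no integer root y with |y| ≤ 4.
  x = 0: f_y(0, y) = 6*y**2 - 10*y - 9; no integer root y with |y| ≤ 4.
  x = 1: f_y(1, y) = 6*y**2 - 14*y - 16; no integer root y with |y| ≤ 4.
  x = 2: f_y(2, y) = 6*y**2 - 18*y - 25; no integer root y with |y| ≤ 4.
  x = 3: f_y(3, y) = 6*y**2 - 22*y - 36; no integer root y with |y| ≤ 4.
  x = 4: f_y(4, y) = 6*y**2 - 26*y - 49; no integer root y with |y| ≤ 4.
Only singular point on the grid: (-3, 0).
Classify: substitute x = -3 + u, y = 0 + v and expand: f = -2*u**3 - u**2*v - 2*u*v**2 + 2*v**3 + v**2.
No constant or linear terms (consistent with a singular point). Quadratic part: v**2. Cubic part: -2*u**3 - u**2*v - 2*u*v**2 + 2*v**3.
The quadratic part v**2 is a perfect square, so there is a single (double) tangent line v = 0, i.e. y = 0. Restricting the cubic part to that line (v = 0) leaves -2*u**3 ≠ 0, so f is not divisible by v and the branch is v² ≈ 2*u**3 to lowest order — this is a cusp.
Classification: cusp.


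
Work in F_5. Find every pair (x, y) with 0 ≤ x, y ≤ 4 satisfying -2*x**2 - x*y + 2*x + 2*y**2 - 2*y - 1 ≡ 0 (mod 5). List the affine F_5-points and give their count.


Affine F_5-points: {(2, 0), (2, 2), (3, 2), (3, 3), (4, 0), (4, 3)}; count = 6.

For each of the 25 pairs (x, y) ∈ F_5², evaluate f(x, y) mod 5. Record the zeros.
  x = 0: [0↦4, 1↦4, 2↦3, 3↦1, 4↦3]  zeros at y ∈ ∅
  x = 1: [0↦4, 1↦3, 2↦1, 3↦3, 4↦4]  zeros at y ∈ ∅
  x = 2: [0↦0, 1↦3, 2↦0, 3↦1, 4↦1]  zeros at y ∈ {0, 2}
  x = 3: [0↦2, 1↦4, 2↦0, 3↦0, 4↦4]  zeros at y ∈ {2, 3}
  x = 4: [0↦0, 1↦1, 2↦1, 3↦0, 4↦3]  zeros at y ∈ {0, 3}
Collecting zeros: affine points = {(2, 0), (2, 2), (3, 2), (3, 3), (4, 0), (4, 3)}.
Total count |C(F_5)_aff| = 6.


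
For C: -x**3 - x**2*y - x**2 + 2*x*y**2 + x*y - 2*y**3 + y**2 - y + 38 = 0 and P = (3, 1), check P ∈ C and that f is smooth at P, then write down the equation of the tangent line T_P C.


Tangent line at P: -36*x + y + 107 = 0.

Step 1: f(3, 1) = 0, so P lies on C.
Step 2: partial derivatives
  f_x(x, y) = -3*x**2 - 2*x*y - 2*x + 2*y**2 + y, f_y(x, y) = -x**2 + 4*x*y + x - 6*y**2 + 2*y - 1.
  f_x(P) = -36, f_y(P) = 1 (gradient nonzero, so P is smooth).
Step 3: tangent line at P: -36·(x − 3) + 1·(y − 1) = 0.
Expanding: -36*x + y + 107 = 0.


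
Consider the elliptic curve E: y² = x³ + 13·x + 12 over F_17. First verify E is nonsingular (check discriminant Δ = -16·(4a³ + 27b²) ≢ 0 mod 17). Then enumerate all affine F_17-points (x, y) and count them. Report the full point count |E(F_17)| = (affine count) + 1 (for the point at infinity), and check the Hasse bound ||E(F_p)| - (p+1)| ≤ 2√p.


Affine points = {(1, 3), (1, 14), (4, 3), (4, 14), (5, 7), (5, 10), (6, 0), (7, 2), (7, 15), (8, 4), (8, 13), (9, 5), (9, 12), (12, 3), (12, 14), (13, 7), (13, 10), (16, 7), (16, 10)}; affine count = 19; |E(F_17)| = 20.

Discriminant check: Δ ∝ 4a³ + 27b² = 4·13³ + 27·12² = 4·2197 + 27·144 ≡ 11 (mod 17). Nonzero ⇒ E is nonsingular.
For each x ∈ F_17, compute rhs = x³ + 13·x + 12 mod 17, then count y ∈ F_17 with y² ≡ rhs.
  x = 0: rhs = 12, matching y values: none (0 points).
  x = 1: rhs = 9, matching y values: 3, 14 (2 points).
  x = 2: rhs = 12, matching y values: none (0 points).
  x = 3: rhs = 10, matching y values: none (0 points).
  x = 4: rhs = 9, matching y values: 3, 14 (2 points).
  x = 5: rhs = 15, matching y values: 7, 10 (2 points).
  x = 6: rhs = 0, matching y values: 0 (1 points).
  x = 7: rhs = 4, matching y values: 2, 15 (2 points).
  x = 8: rhs = 16, matching y values: 4, 13 (2 points).
  x = 9: rhs = 8, matching y values: 5, 12 (2 points).
  x = 10: rhs = 3, matching y values: none (0 points).
  x = 11: rhs = 7, matching y values: none (0 points).
  x = 12: rhs = 9, matching y values: 3, 14 (2 points).
  x = 13: rhs = 15, matching y values: 7, 10 (2 points).
  x = 14: rhs = 14, matching y values: none (0 points).
  x = 15: rhs = 12, matching y values: none (0 points).
  x = 16: rhs = 15, matching y values: 7, 10 (2 points).
Total affine count: 19.
Full point count |E(F_17)| = 19 + 1 = 20.
Hasse bound: |20 − (17+1)| = |2| = 2 ≤ 2√17 ≈ 8.2462 ✓.


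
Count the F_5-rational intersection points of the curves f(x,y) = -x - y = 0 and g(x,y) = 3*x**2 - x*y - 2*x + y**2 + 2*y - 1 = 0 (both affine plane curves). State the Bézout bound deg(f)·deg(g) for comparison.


Common zeros: {(1, 4)}; count = 1; Bézout bound = 2.

deg(f) = 1, deg(g) = 2, so Bézout bound = 2.
Scan x ∈ F_5. For each x, list the y ∈ F_5 with f(x, y) ≡ 0 and those with g(x, y) ≡ 0 (mod 5); the common zeros in that column are the intersection.
  x = 0: f ≡ 0 at y ∈ {0}; g ≡ 0 at y ∈ ∅; common: ∅.
  x = 1: f ≡ 0 at y ∈ {4}; g ≡ 0 at y ∈ {0, 4}; common: {4}.
  x = 2: f ≡ 0 at y ∈ {3}; g ≡ 0 at y ∈ ∅; common: ∅.
  x = 3: f ≡ 0 at y ∈ {2}; g ≡ 0 at y ∈ {0, 1}; common: ∅.
  x = 4: f ≡ 0 at y ∈ {1}; g ≡ 0 at y ∈ ∅; common: ∅.
Collecting: common zeros = {(1, 4)}, so the count is 1.
Comparison with the Bézout bound: 1 ≤ 2 = deg(f)·deg(g), as expected for curves with no common component (the affine F_5-count falls short of the bound because intersections may lie at infinity, over extension fields, or carry multiplicity).


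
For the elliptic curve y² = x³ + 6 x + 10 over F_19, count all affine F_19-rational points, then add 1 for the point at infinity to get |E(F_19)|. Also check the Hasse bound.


Affine points = {(1, 6), (1, 13), (2, 7), (2, 12), (3, 6), (3, 13), (8, 0), (10, 5), (10, 14), (11, 1), (11, 18), (12, 9), (12, 10), (13, 9), (13, 10), (14, 8), (14, 11), (15, 6), (15, 13), (17, 3), (17, 16)}; affine count = 21; |E(F_19)| = 22.

Discriminant check: Δ ∝ 4a³ + 27b² = 4·6³ + 27·10² = 4·216 + 27·100 ≡ 11 (mod 19). Nonzero ⇒ E is nonsingular.
For each x ∈ F_19, compute rhs = x³ + 6·x + 10 mod 19, then count y ∈ F_19 with y² ≡ rhs.
  x = 0: rhs = 10, matching y values: none (0 points).
  x = 1: rhs = 17, matching y values: 6, 13 (2 points).
  x = 2: rhs = 11, matching y values: 7, 12 (2 points).
  x = 3: rhs = 17, matching y values: 6, 13 (2 points).
  x = 4: rhs = 3, matching y values: none (0 points).
  x = 5: rhs = 13, matching y values: none (0 points).
  x = 6: rhs = 15, matching y values: none (0 points).
  x = 7: rhs = 15, matching y values: none (0 points).
  x = 8: rhs = 0, matching y values: 0 (1 points).
  x = 9: rhs = 14, matching y values: none (0 points).
  x = 10: rhs = 6, matching y values: 5, 14 (2 points).
  x = 11: rhs = 1, matching y values: 1, 18 (2 points).
  x = 12: rhs = 5, matching y values: 9, 10 (2 points).
  x = 13: rhs = 5, matching y values: 9, 10 (2 points).
  x = 14: rhs = 7, matching y values: 8, 11 (2 points).
  x = 15: rhs = 17, matching y values: 6, 13 (2 points).
  x = 16: rhs = 3, matching y values: none (0 points).
  x = 17: rhs = 9, matching y values: 3, 16 (2 points).
  x = 18: rhs = 3, matching y values: none (0 points).
Total affine count: 21.
Full point count |E(F_19)| = 21 + 1 = 22.
Hasse bound: |22 − (19+1)| = |2| = 2 ≤ 2√19 ≈ 8.7178 ✓.


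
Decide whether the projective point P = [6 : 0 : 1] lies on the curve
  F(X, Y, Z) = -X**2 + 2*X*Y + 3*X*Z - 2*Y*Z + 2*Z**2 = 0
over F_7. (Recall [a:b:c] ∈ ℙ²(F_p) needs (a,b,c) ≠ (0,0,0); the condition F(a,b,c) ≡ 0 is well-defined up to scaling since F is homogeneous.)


F(6,0,1) ≡ 5 (mod 7); P is NOT on the curve.

Evaluate F(6, 0, 1) term-by-term (mod 7).
  -X**2 ↦ -1·36·1·1 = -36
  2*X*Y ↦ 2·6·0·1 = 0
  3*X*Z ↦ 3·6·1·1 = 18
  -2*Y*Z ↦ -2·1·0·1 = 0
  2*Z**2 ↦ 2·1·1·1 = 2
Sum: F(6, 0, 1) = (-36) + (0) + (18) + (0) + (2) = -16.
Reducing mod 7: -16 ≡ 5 (mod 7).
Since F(a, b, c) ≡ 5 ≠ 0 (mod 7), P does NOT lie on the curve.


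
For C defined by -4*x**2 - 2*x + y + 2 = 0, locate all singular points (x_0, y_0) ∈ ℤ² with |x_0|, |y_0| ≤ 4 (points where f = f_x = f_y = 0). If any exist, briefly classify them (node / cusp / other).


No singular points in the scanned grid; C is smooth there.

Compute partial derivatives:
  f_x = -8*x - 2.
  f_y = 1.
f_y = 1 is a nonzero constant, so f_y never vanishes: no point (x, y) can satisfy f = f_x = f_y = 0. In particular no (x, y) ∈ {−4, ..., 4}² is singular; the curve is smooth.


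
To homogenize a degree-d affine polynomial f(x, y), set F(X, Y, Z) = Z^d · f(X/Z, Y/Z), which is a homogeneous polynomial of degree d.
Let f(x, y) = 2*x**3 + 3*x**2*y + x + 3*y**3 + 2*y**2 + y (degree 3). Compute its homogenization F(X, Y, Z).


F(X, Y, Z) = 2*X**3 + 3*X**2*Y + X*Z**2 + 3*Y**3 + 2*Y**2*Z + Y*Z**2

deg(f) = 3.
Substitute x = X/Z, y = Y/Z into f, then multiply by Z^3.
  monomial 2·x^3·y^0 ↦ 2·X^3·Y^0·Z^0.
  monomial 3·x^2·y^1 ↦ 3·X^2·Y^1·Z^0.
  monomial 1·x^1·y^0 ↦ 1·X^1·Y^0·Z^2.
  monomial 3·x^0·y^3 ↦ 3·X^0·Y^3·Z^0.
  monomial 2·x^0·y^2 ↦ 2·X^0·Y^2·Z^1.
  monomial 1·x^0·y^1 ↦ 1·X^0·Y^1·Z^2.
Collecting: F(X, Y, Z) = 2*X**3 + 3*X**2*Y + X*Z**2 + 3*Y**3 + 2*Y**2*Z + Y*Z**2.


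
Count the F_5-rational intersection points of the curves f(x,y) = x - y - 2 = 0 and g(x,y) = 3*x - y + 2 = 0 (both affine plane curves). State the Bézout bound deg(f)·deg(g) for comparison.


Common zeros: {(3, 1)}; count = 1; Bézout bound = 1.

deg(f) = 1, deg(g) = 1, so Bézout bound = 1.
Scan x ∈ F_5. For each x, list the y ∈ F_5 with f(x, y) ≡ 0 and those with g(x, y) ≡ 0 (mod 5); the common zeros in that column are the intersection.
  x = 0: f ≡ 0 at y ∈ {3}; g ≡ 0 at y ∈ {2}; common: ∅.
  x = 1: f ≡ 0 at y ∈ {4}; g ≡ 0 at y ∈ {0}; common: ∅.
  x = 2: f ≡ 0 at y ∈ {0}; g ≡ 0 at y ∈ {3}; common: ∅.
  x = 3: f ≡ 0 at y ∈ {1}; g ≡ 0 at y ∈ {1}; common: {1}.
  x = 4: f ≡ 0 at y ∈ {2}; g ≡ 0 at y ∈ {4}; common: ∅.
Collecting: common zeros = {(3, 1)}, so the count is 1.
Comparison with the Bézout bound: 1 ≤ 1 = deg(f)·deg(g), as expected for curves with no common component (the bound is attained).


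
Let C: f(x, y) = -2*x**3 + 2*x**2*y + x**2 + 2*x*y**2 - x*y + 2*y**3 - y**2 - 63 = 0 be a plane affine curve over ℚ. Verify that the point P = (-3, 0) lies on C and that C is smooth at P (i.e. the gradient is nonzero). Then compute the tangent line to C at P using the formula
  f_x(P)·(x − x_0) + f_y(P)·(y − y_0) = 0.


Tangent line at P: -60*x + 21*y - 180 = 0.

Step 1: f(-3, 0) = 0, so P lies on C.
Step 2: partial derivatives
  f_x(x, y) = -6*x**2 + 4*x*y + 2*x + 2*y**2 - y, f_y(x, y) = 2*x**2 + 4*x*y - x + 6*y**2 - 2*y.
  f_x(P) = -60, f_y(P) = 21 (gradient nonzero, so P is smooth).
Step 3: tangent line at P: -60·(x − -3) + 21·(y − 0) = 0.
Expanding: -60*x + 21*y - 180 = 0.


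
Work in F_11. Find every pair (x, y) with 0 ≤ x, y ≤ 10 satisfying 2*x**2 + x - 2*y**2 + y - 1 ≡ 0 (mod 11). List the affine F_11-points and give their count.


Affine F_11-points: {(0, 8), (0, 9), (5, 8), (5, 9), (6, 0), (6, 6), (8, 7), (8, 10), (10, 0), (10, 6)}; count = 10.

For each of the 121 pairs (x, y) ∈ F_11², evaluate f(x, y) mod 11. Record the zeros.
  x = 0: [0↦10, 1↦9, 2↦4, 3↦6, 4↦4, 5↦9, 6↦10, 7↦7, 8↦0, 9↦0, 10↦7]  zeros at y ∈ {8, 9}
  x = 1: [0↦2, 1↦1, 2↦7, 3↦9, 4↦7, 5↦1, 6↦2, 7↦10, 8↦3, 9↦3, 10↦10]  zeros at y ∈ ∅
  x = 2: [0↦9, 1↦8, 2↦3, 3↦5, 4↦3, 5↦8, 6↦9, 7↦6, 8↦10, 9↦10, 10↦6]  zeros at y ∈ ∅
  x = 3: [0↦9, 1↦8, 2↦3, 3↦5, 4↦3, 5↦8, 6↦9, 7↦6, 8↦10, 9↦10, 10↦6]  zeros at y ∈ ∅
  x = 4: [0↦2, 1↦1, 2↦7, 3↦9, 4↦7, 5↦1, 6↦2, 7↦10, 8↦3, 9↦3, 10↦10]  zeros at y ∈ ∅
  x = 5: [0↦10, 1↦9, 2↦4, 3↦6, 4↦4, 5↦9, 6↦10, 7↦7, 8↦0, 9↦0, 10↦7]  zeros at y ∈ {8, 9}
  x = 6: [0↦0, 1↦10, 2↦5, 3↦7, 4↦5, 5↦10, 6↦0, 7↦8, 8↦1, 9↦1, 10↦8]  zeros at y ∈ {0, 6}
  x = 7: [0↦5, 1↦4, 2↦10, 3↦1, 4↦10, 5↦4, 6↦5, 7↦2, 8↦6, 9↦6, 10↦2]  zeros at y ∈ ∅
  x = 8: [0↦3, 1↦2, 2↦8, 3↦10, 4↦8, 5↦2, 6↦3, 7↦0, 8↦4, 9↦4, 10↦0]  zeros at y ∈ {7, 10}
  x = 9: [0↦5, 1↦4, 2↦10, 3↦1, 4↦10, 5↦4, 6↦5, 7↦2, 8↦6, 9↦6, 10↦2]  zeros at y ∈ ∅
  x = 10: [0↦0, 1↦10, 2↦5, 3↦7, 4↦5, 5↦10, 6↦0, 7↦8, 8↦1, 9↦1, 10↦8]  zeros at y ∈ {0, 6}
Collecting zeros: affine points = {(0, 8), (0, 9), (5, 8), (5, 9), (6, 0), (6, 6), (8, 7), (8, 10), (10, 0), (10, 6)}.
Total count |C(F_11)_aff| = 10.


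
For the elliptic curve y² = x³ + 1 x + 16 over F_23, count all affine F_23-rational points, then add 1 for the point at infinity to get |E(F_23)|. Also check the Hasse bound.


Affine points = {(0, 4), (0, 19), (1, 8), (1, 15), (2, 7), (2, 16), (3, 0), (5, 10), (5, 13), (6, 10), (6, 13), (9, 8), (9, 15), (11, 1), (11, 22), (12, 10), (12, 13), (13, 8), (13, 15), (15, 5), (15, 18), (17, 1), (17, 22), (18, 1), (18, 22), (20, 3), (20, 20), (21, 11), (21, 12)}; affine count = 29; |E(F_23)| = 30.

Discriminant check: Δ ∝ 4a³ + 27b² = 4·1³ + 27·16² = 4·1 + 27·256 ≡ 16 (mod 23). Nonzero ⇒ E is nonsingular.
For each x ∈ F_23, compute rhs = x³ + 1·x + 16 mod 23, then count y ∈ F_23 with y² ≡ rhs.
  x = 0: rhs = 16, matching y values: 4, 19 (2 points).
  x = 1: rhs = 18, matching y values: 8, 15 (2 points).
  x = 2: rhs = 3, matching y values: 7, 16 (2 points).
  x = 3: rhs = 0, matching y values: 0 (1 points).
  x = 4: rhs = 15, matching y values: none (0 points).
  x = 5: rhs = 8, matching y values: 10, 13 (2 points).
  x = 6: rhs = 8, matching y values: 10, 13 (2 points).
  x = 7: rhs = 21, matching y values: none (0 points).
  x = 8: rhs = 7, matching y values: none (0 points).
  x = 9: rhs = 18, matching y values: 8, 15 (2 points).
  x = 10: rhs = 14, matching y values: none (0 points).
  x = 11: rhs = 1, matching y values: 1, 22 (2 points).
  x = 12: rhs = 8, matching y values: 10, 13 (2 points).
  x = 13: rhs = 18, matching y values: 8, 15 (2 points).
  x = 14: rhs = 14, matching y values: none (0 points).
  x = 15: rhs = 2, matching y values: 5, 18 (2 points).
  x = 16: rhs = 11, matching y values: none (0 points).
  x = 17: rhs = 1, matching y values: 1, 22 (2 points).
  x = 18: rhs = 1, matching y values: 1, 22 (2 points).
  x = 19: rhs = 17, matching y values: none (0 points).
  x = 20: rhs = 9, matching y values: 3, 20 (2 points).
  x = 21: rhs = 6, matching y values: 11, 12 (2 points).
  x = 22: rhs = 14, matching y values: none (0 points).
Total affine count: 29.
Full point count |E(F_23)| = 29 + 1 = 30.
Hasse bound: |30 − (23+1)| = |6| = 6 ≤ 2√23 ≈ 9.5917 ✓.
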